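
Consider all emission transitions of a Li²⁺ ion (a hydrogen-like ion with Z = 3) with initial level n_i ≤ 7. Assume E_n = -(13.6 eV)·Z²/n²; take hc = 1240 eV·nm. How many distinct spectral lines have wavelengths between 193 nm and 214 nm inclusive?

1

Enumerate all n_i → n_f pairs with 1 ≤ n_f < n_i ≤ 7 and compute λ = 1240 / [13.6·9·(1/n_f² − 1/n_i²)].
Lines falling in [193, 214] nm: 4→3 (208.4 nm).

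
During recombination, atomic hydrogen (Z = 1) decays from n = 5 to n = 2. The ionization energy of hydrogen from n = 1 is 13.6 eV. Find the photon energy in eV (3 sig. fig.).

E_5 = −13.60/25 = −0.5440 eV and E_2 = −13.60/4 = −3.400 eV.
The photon energy is |E_5 − E_2| = 2.86 eV.

2.86 eV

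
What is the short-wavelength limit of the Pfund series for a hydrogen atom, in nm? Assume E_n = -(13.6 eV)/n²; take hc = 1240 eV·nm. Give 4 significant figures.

2279 nm

The Pfund series has lower level n_f = 5; the series limit corresponds to n_i → ∞.
ΔE_max = 13.6 × 1 / 5² = 0.5440 eV.
λ_min = 1240 / 0.5440 = 2279 nm.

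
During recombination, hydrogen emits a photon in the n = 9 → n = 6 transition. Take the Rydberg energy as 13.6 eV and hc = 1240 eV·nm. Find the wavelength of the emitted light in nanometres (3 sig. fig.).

5910 nm

ΔE = 13.60 × (1/6² − 1/9²) = 13.60 × 0.01543 = 0.2099 eV.
λ = hc/ΔE = 1240 / 0.2099 = 5910 nm.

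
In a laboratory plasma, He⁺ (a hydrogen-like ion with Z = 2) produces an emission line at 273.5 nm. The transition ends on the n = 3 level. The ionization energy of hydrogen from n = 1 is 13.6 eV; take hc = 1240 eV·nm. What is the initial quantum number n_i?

n_i = 6

The photon energy is ΔE = hc/λ = 1240 / 273.5 = 4.534 eV.
With Z = 2, ΔE = 54.40 × (1/n_f² − 1/n_i²), so 1/n_f² − 1/n_i² = 0.08334.
With n_f = 3: 1/n_i² = 1/9 − 0.08334 = 0.02777, so n_i ≈ 6.00.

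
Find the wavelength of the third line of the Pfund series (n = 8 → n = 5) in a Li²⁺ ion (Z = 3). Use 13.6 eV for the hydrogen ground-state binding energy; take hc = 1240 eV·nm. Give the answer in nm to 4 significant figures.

415.6 nm

The Pfund series terminates on n_f = 5; the third line has n_i = 5+3 = 8.
ΔE = 122.4 × (1/5² − 1/8²) = 2.984 eV.
λ = 1240 / 2.984 = 415.6 nm.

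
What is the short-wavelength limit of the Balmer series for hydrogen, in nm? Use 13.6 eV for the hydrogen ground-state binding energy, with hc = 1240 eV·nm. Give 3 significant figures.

The Balmer series has lower level n_f = 2; the series limit corresponds to n_i → ∞.
ΔE_max = 13.6 × 1 / 2² = 3.400 eV.
λ_min = 1240 / 3.400 = 365 nm.

365 nm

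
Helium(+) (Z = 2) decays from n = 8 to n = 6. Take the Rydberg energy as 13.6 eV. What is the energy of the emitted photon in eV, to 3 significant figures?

0.661 eV

The Bohr energies scale as Z², so for Z = 2: E_n = −54.40/n² eV.
E_8 = −54.40/64 = −0.8500 eV and E_6 = −54.40/36 = −1.511 eV.
The photon energy is |E_8 − E_6| = 0.661 eV.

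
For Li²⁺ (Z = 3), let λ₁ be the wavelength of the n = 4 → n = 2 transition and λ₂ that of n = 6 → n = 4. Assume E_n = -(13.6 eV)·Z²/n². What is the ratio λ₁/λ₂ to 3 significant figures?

λ ∝ 1/ΔE ∝ 1/(1/n_f² − 1/n_i²), and the Z² and hc factors cancel in the ratio.
λ₁/λ₂ = (1/4² − 1/6²)/(1/2² − 1/4²) = 0.03472/0.1875 = 0.185.

0.185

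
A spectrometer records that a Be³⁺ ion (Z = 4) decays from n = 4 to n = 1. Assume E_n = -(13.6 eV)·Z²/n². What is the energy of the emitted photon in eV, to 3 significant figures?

The Bohr energies scale as Z², so for Z = 4: E_n = −217.6/n² eV.
E_4 = −217.6/16 = −13.60 eV and E_1 = −217.6/1 = −217.6 eV.
The photon energy is |E_4 − E_1| = 204 eV.

204 eV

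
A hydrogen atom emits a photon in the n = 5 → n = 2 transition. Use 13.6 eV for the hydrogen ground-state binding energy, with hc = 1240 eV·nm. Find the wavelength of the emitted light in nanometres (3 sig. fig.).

434 nm

ΔE = 13.60 × (1/2² − 1/5²) = 13.60 × 0.2100 = 2.856 eV.
λ = hc/ΔE = 1240 / 2.856 = 434 nm.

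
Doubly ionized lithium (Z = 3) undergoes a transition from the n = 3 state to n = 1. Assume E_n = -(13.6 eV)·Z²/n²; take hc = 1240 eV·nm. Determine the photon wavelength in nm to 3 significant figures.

For Z = 3 the level energies scale as Z², so the effective Rydberg energy is 13.6 × 9 = 122.4 eV.
ΔE = 122.4 × (1/1² − 1/3²) = 122.4 × 0.8889 = 108.8 eV.
λ = hc/ΔE = 1240 / 108.8 = 11.4 nm.

11.4 nm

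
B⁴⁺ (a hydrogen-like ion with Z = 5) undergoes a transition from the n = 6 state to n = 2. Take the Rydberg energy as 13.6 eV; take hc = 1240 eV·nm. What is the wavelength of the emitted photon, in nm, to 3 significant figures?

16.4 nm

For Z = 5 the level energies scale as Z², so the effective Rydberg energy is 13.6 × 25 = 340.0 eV.
ΔE = 340.0 × (1/2² − 1/6²) = 340.0 × 0.2222 = 75.56 eV.
λ = hc/ΔE = 1240 / 75.56 = 16.4 nm.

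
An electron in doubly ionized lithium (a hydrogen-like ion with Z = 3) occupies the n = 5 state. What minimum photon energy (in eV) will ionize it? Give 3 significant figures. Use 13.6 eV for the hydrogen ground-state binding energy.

4.90 eV

E_n = −13.6 Z²/n² = −122.4/n² eV for Z = 3.
E_5 = −122.4/25 = −4.90 eV, so ionization (to E = 0) requires 4.90 eV.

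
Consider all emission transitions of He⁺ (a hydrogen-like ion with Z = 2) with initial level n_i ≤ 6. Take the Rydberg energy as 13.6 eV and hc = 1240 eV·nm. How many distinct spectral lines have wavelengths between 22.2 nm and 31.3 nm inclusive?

Enumerate all n_i → n_f pairs with 1 ≤ n_f < n_i ≤ 6 and compute λ = 1240 / [13.6·4·(1/n_f² − 1/n_i²)].
Lines falling in [22.2, 31.3] nm: 6→1 (23.45 nm), 5→1 (23.74 nm), 4→1 (24.31 nm), 3→1 (25.64 nm), 2→1 (30.39 nm).

5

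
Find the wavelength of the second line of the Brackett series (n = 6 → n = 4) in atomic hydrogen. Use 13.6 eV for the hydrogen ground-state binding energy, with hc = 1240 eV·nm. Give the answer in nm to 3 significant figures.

The Brackett series terminates on n_f = 4; the second line has n_i = 4+2 = 6.
ΔE = 13.60 × (1/4² − 1/6²) = 0.4722 eV.
λ = 1240 / 0.4722 = 2630 nm.

2630 nm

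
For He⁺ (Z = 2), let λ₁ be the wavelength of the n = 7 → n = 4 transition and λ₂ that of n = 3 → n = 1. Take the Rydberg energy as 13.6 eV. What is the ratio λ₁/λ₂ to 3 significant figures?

21.1

λ ∝ 1/ΔE ∝ 1/(1/n_f² − 1/n_i²), and the Z² and hc factors cancel in the ratio.
λ₁/λ₂ = (1/1² − 1/3²)/(1/4² − 1/7²) = 0.8889/0.04209 = 21.1.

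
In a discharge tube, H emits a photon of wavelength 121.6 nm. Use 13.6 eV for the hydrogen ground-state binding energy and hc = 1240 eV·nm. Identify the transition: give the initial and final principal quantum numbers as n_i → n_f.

The photon energy is ΔE = hc/λ = 1240 / 121.6 = 10.20 eV.
With Z = 1, ΔE = 13.60 × (1/n_f² − 1/n_i²), so 1/n_f² − 1/n_i² = 0.7498.
Trying n_f = 1 gives 1/n_i² = 0.2502, i.e. n_i ≈ 2; this pair matches.

n_i = 2, n_f = 1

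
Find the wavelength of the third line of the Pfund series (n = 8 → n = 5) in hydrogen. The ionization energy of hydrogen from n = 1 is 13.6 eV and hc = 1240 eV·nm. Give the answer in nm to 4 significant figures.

The Pfund series terminates on n_f = 5; the third line has n_i = 5+3 = 8.
ΔE = 13.60 × (1/5² − 1/8²) = 0.3315 eV.
λ = 1240 / 0.3315 = 3741 nm.

3741 nm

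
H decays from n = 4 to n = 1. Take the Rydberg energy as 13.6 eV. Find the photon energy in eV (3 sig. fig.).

12.8 eV

E_4 = −13.60/16 = −0.8500 eV and E_1 = −13.60/1 = −13.60 eV.
The photon energy is |E_4 − E_1| = 12.8 eV.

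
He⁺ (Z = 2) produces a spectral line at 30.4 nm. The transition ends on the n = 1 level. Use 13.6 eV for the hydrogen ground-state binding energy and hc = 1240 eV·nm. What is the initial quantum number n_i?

n_i = 2

The photon energy is ΔE = hc/λ = 1240 / 30.4 = 40.79 eV.
With Z = 2, ΔE = 54.40 × (1/n_f² − 1/n_i²), so 1/n_f² − 1/n_i² = 0.7498.
With n_f = 1: 1/n_i² = 1/1 − 0.7498 = 0.2502, so n_i ≈ 2.00.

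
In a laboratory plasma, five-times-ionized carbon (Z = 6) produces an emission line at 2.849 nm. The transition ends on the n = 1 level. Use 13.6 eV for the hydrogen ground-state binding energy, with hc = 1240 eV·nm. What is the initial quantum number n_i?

The photon energy is ΔE = hc/λ = 1240 / 2.849 = 435.2 eV.
With Z = 6, ΔE = 489.6 × (1/n_f² − 1/n_i²), so 1/n_f² − 1/n_i² = 0.8890.
With n_f = 1: 1/n_i² = 1/1 − 0.8890 = 0.1110, so n_i ≈ 3.00.

n_i = 3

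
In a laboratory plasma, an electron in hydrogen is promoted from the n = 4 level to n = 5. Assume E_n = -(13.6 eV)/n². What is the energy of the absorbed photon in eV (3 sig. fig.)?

0.306 eV

E_5 = −13.60/25 = −0.5440 eV and E_4 = −13.60/16 = −0.8500 eV.
The photon energy is |E_5 − E_4| = 0.306 eV.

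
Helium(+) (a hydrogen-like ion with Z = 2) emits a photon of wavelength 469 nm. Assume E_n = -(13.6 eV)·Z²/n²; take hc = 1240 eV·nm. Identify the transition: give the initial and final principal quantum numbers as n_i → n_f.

The photon energy is ΔE = hc/λ = 1240 / 469 = 2.644 eV.
With Z = 2, ΔE = 54.40 × (1/n_f² − 1/n_i²), so 1/n_f² − 1/n_i² = 0.04860.
Trying n_f = 3 gives 1/n_i² = 0.06251, i.e. n_i ≈ 4; this pair matches.

n_i = 4, n_f = 3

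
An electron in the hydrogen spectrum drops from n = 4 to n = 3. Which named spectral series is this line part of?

Paschen

The series is set by the lower level: n_f = 3 is the Paschen series.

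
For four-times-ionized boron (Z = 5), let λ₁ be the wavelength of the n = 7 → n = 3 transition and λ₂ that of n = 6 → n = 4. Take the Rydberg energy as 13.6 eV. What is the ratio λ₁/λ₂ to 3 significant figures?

λ ∝ 1/ΔE ∝ 1/(1/n_f² − 1/n_i²), and the Z² and hc factors cancel in the ratio.
λ₁/λ₂ = (1/4² − 1/6²)/(1/3² − 1/7²) = 0.03472/0.09070 = 0.383.

0.383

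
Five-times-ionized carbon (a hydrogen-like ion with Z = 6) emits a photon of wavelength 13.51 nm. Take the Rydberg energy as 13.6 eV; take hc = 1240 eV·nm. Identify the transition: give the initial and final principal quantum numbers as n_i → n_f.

The photon energy is ΔE = hc/λ = 1240 / 13.51 = 91.78 eV.
With Z = 6, ΔE = 489.6 × (1/n_f² − 1/n_i²), so 1/n_f² − 1/n_i² = 0.1875.
Trying n_f = 2 gives 1/n_i² = 0.06253, i.e. n_i ≈ 4; this pair matches.

n_i = 4, n_f = 2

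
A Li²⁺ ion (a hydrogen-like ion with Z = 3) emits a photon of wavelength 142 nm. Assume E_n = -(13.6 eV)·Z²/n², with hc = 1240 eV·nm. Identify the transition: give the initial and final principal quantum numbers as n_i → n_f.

The photon energy is ΔE = hc/λ = 1240 / 142 = 8.732 eV.
With Z = 3, ΔE = 122.4 × (1/n_f² − 1/n_i²), so 1/n_f² − 1/n_i² = 0.07134.
Trying n_f = 3 gives 1/n_i² = 0.03977, i.e. n_i ≈ 5; this pair matches.

n_i = 5, n_f = 3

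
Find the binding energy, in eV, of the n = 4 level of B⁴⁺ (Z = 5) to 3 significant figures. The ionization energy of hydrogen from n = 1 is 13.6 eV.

E_n = −13.6 Z²/n² = −340.0/n² eV for Z = 5.
E_4 = −340.0/16 = −21.3 eV, so ionization (to E = 0) requires 21.3 eV.

21.3 eV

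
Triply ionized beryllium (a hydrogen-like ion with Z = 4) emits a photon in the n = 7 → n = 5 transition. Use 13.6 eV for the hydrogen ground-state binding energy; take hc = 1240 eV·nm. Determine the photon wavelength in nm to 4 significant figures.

For Z = 4 the level energies scale as Z², so the effective Rydberg energy is 13.6 × 16 = 217.6 eV.
ΔE = 217.6 × (1/5² − 1/7²) = 217.6 × 0.01959 = 4.263 eV.
λ = hc/ΔE = 1240 / 4.263 = 290.9 nm.

290.9 nm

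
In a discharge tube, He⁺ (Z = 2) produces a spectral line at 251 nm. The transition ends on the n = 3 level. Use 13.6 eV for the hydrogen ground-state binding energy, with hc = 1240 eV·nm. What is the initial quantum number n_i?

The photon energy is ΔE = hc/λ = 1240 / 251 = 4.940 eV.
With Z = 2, ΔE = 54.40 × (1/n_f² − 1/n_i²), so 1/n_f² − 1/n_i² = 0.09081.
With n_f = 3: 1/n_i² = 1/9 − 0.09081 = 0.02030, so n_i ≈ 7.02.

n_i = 7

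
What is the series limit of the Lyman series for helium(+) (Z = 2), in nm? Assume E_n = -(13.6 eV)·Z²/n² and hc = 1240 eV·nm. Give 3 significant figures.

The Lyman series has lower level n_f = 1; the series limit corresponds to n_i → ∞.
ΔE_max = 13.6 × 4 / 1² = 54.40 eV.
λ_min = 1240 / 54.40 = 22.8 nm.

22.8 nm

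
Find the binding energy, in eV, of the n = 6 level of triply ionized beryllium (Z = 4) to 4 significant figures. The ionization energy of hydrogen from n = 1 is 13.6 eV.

E_n = −13.6 Z²/n² = −217.6/n² eV for Z = 4.
E_6 = −217.6/36 = −6.044 eV, so ionization (to E = 0) requires 6.044 eV.

6.044 eV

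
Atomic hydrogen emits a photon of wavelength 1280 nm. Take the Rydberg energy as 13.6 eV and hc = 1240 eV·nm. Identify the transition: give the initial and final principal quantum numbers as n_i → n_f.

The photon energy is ΔE = hc/λ = 1240 / 1280 = 0.9688 eV.
With Z = 1, ΔE = 13.60 × (1/n_f² − 1/n_i²), so 1/n_f² − 1/n_i² = 0.07123.
Trying n_f = 3 gives 1/n_i² = 0.03988, i.e. n_i ≈ 5; this pair matches.

n_i = 5, n_f = 3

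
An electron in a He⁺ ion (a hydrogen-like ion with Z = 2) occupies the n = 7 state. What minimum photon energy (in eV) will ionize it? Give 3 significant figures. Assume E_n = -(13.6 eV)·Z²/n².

1.11 eV

E_n = −13.6 Z²/n² = −54.40/n² eV for Z = 2.
E_7 = −54.40/49 = −1.11 eV, so ionization (to E = 0) requires 1.11 eV.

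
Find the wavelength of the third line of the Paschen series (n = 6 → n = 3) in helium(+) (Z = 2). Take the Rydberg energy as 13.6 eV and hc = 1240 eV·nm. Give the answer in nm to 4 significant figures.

273.5 nm

The Paschen series terminates on n_f = 3; the third line has n_i = 3+3 = 6.
ΔE = 54.40 × (1/3² − 1/6²) = 4.533 eV.
λ = 1240 / 4.533 = 273.5 nm.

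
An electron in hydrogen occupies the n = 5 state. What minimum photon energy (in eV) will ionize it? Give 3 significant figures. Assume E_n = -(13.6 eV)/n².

E_5 = −13.60/25 = −0.544 eV, so ionization (to E = 0) requires 0.544 eV.

0.544 eV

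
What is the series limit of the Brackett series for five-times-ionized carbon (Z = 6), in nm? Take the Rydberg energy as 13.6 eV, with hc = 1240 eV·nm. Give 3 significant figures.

The Brackett series has lower level n_f = 4; the series limit corresponds to n_i → ∞.
ΔE_max = 13.6 × 36 / 4² = 30.60 eV.
λ_min = 1240 / 30.60 = 40.5 nm.

40.5 nm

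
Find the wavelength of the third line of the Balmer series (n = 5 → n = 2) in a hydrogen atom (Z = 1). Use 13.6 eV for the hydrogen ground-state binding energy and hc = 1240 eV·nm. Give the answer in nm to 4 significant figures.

The Balmer series terminates on n_f = 2; the third line has n_i = 2+3 = 5.
ΔE = 13.60 × (1/2² − 1/5²) = 2.856 eV.
λ = 1240 / 2.856 = 434.2 nm.

434.2 nm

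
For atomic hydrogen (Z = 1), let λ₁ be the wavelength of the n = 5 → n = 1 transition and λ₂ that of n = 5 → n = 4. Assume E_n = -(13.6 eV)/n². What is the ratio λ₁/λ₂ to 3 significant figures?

λ ∝ 1/ΔE ∝ 1/(1/n_f² − 1/n_i²), and the Z² and hc factors cancel in the ratio.
λ₁/λ₂ = (1/4² − 1/5²)/(1/1² − 1/5²) = 0.02250/0.9600 = 0.0234.

0.0234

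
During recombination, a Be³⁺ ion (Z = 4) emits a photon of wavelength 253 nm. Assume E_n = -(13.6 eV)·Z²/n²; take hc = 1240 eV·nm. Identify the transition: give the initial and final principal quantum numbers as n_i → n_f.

The photon energy is ΔE = hc/λ = 1240 / 253 = 4.901 eV.
With Z = 4, ΔE = 217.6 × (1/n_f² − 1/n_i²), so 1/n_f² − 1/n_i² = 0.02252.
Trying n_f = 4 gives 1/n_i² = 0.03998, i.e. n_i ≈ 5; this pair matches.

n_i = 5, n_f = 4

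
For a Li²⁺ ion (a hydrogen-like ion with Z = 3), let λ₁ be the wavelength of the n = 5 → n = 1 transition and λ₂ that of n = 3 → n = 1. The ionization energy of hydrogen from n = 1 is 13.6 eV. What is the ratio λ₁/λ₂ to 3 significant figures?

0.926

λ ∝ 1/ΔE ∝ 1/(1/n_f² − 1/n_i²), and the Z² and hc factors cancel in the ratio.
λ₁/λ₂ = (1/1² − 1/3²)/(1/1² − 1/5²) = 0.8889/0.9600 = 0.926.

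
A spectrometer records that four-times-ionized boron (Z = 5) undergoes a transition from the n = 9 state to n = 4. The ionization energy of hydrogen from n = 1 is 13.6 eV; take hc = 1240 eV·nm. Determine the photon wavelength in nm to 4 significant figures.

For Z = 5 the level energies scale as Z², so the effective Rydberg energy is 13.6 × 25 = 340.0 eV.
ΔE = 340.0 × (1/4² − 1/9²) = 340.0 × 0.05015 = 17.05 eV.
λ = hc/ΔE = 1240 / 17.05 = 72.72 nm.

72.72 nm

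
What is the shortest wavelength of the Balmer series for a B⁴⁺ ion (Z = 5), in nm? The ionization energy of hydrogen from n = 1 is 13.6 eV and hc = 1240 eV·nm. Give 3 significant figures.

14.6 nm

The Balmer series has lower level n_f = 2; the series limit corresponds to n_i → ∞.
ΔE_max = 13.6 × 25 / 2² = 85.00 eV.
λ_min = 1240 / 85.00 = 14.6 nm.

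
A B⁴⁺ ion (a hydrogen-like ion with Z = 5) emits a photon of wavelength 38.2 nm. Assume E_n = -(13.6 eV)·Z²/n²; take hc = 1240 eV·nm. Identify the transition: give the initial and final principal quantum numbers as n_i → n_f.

n_i = 8, n_f = 3

The photon energy is ΔE = hc/λ = 1240 / 38.2 = 32.46 eV.
With Z = 5, ΔE = 340.0 × (1/n_f² − 1/n_i²), so 1/n_f² − 1/n_i² = 0.09547.
Trying n_f = 3 gives 1/n_i² = 0.01564, i.e. n_i ≈ 8; this pair matches.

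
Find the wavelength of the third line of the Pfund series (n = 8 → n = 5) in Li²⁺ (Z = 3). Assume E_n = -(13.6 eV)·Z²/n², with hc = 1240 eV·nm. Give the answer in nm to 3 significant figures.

The Pfund series terminates on n_f = 5; the third line has n_i = 5+3 = 8.
ΔE = 122.4 × (1/5² − 1/8²) = 2.984 eV.
λ = 1240 / 2.984 = 416 nm.

416 nm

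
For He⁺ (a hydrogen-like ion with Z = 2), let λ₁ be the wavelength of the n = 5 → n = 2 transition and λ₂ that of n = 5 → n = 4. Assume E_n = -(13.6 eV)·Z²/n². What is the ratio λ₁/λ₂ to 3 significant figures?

λ ∝ 1/ΔE ∝ 1/(1/n_f² − 1/n_i²), and the Z² and hc factors cancel in the ratio.
λ₁/λ₂ = (1/4² − 1/5²)/(1/2² − 1/5²) = 0.02250/0.2100 = 0.107.

0.107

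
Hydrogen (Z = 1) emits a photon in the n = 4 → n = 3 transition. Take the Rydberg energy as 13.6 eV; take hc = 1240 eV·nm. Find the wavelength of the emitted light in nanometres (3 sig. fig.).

ΔE = 13.60 × (1/3² − 1/4²) = 13.60 × 0.04861 = 0.6611 eV.
λ = hc/ΔE = 1240 / 0.6611 = 1880 nm.

1880 nm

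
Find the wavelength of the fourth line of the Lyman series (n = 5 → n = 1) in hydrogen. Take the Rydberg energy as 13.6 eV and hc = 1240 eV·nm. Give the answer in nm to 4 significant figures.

The Lyman series terminates on n_f = 1; the fourth line has n_i = 1+4 = 5.
ΔE = 13.60 × (1/1² − 1/5²) = 13.06 eV.
λ = 1240 / 13.06 = 94.98 nm.

94.98 nm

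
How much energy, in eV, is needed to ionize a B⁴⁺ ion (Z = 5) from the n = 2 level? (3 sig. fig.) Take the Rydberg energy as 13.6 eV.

E_n = −13.6 Z²/n² = −340.0/n² eV for Z = 5.
E_2 = −340.0/4 = −85.0 eV, so ionization (to E = 0) requires 85.0 eV.

85.0 eV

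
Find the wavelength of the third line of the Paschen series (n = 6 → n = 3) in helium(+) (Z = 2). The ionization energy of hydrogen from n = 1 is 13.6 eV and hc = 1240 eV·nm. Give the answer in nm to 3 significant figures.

The Paschen series terminates on n_f = 3; the third line has n_i = 3+3 = 6.
ΔE = 54.40 × (1/3² − 1/6²) = 4.533 eV.
λ = 1240 / 4.533 = 274 nm.

274 nm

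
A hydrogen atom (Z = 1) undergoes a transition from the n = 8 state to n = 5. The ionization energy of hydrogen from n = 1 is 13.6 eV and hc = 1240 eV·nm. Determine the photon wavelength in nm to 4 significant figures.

3741 nm

ΔE = 13.60 × (1/5² − 1/8²) = 13.60 × 0.02438 = 0.3315 eV.
λ = hc/ΔE = 1240 / 0.3315 = 3741 nm.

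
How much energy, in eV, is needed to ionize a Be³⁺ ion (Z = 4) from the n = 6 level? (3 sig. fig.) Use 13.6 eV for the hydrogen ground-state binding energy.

E_n = −13.6 Z²/n² = −217.6/n² eV for Z = 4.
E_6 = −217.6/36 = −6.04 eV, so ionization (to E = 0) requires 6.04 eV.

6.04 eV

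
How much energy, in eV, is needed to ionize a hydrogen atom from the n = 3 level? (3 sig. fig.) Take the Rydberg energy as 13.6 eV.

1.51 eV

E_3 = −13.60/9 = −1.51 eV, so ionization (to E = 0) requires 1.51 eV.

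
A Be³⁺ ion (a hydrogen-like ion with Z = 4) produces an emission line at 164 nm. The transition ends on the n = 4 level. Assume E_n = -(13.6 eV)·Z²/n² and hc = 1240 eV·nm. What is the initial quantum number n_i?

n_i = 6

The photon energy is ΔE = hc/λ = 1240 / 164 = 7.561 eV.
With Z = 4, ΔE = 217.6 × (1/n_f² − 1/n_i²), so 1/n_f² − 1/n_i² = 0.03475.
With n_f = 4: 1/n_i² = 1/16 − 0.03475 = 0.02775, so n_i ≈ 6.00.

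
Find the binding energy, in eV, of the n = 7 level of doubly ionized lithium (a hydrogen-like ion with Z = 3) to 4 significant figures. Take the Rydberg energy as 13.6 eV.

2.498 eV

E_n = −13.6 Z²/n² = −122.4/n² eV for Z = 3.
E_7 = −122.4/49 = −2.498 eV, so ionization (to E = 0) requires 2.498 eV.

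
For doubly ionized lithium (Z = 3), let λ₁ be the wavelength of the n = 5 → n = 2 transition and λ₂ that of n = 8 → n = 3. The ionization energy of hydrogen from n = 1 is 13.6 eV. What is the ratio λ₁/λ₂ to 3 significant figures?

0.455

λ ∝ 1/ΔE ∝ 1/(1/n_f² − 1/n_i²), and the Z² and hc factors cancel in the ratio.
λ₁/λ₂ = (1/3² − 1/8²)/(1/2² − 1/5²) = 0.09549/0.2100 = 0.455.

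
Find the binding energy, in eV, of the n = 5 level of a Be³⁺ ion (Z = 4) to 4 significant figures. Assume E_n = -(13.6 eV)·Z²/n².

8.704 eV

E_n = −13.6 Z²/n² = −217.6/n² eV for Z = 4.
E_5 = −217.6/25 = −8.704 eV, so ionization (to E = 0) requires 8.704 eV.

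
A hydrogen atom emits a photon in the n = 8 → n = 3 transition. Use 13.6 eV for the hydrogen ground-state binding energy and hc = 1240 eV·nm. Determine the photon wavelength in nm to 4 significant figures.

954.9 nm

ΔE = 13.60 × (1/3² − 1/8²) = 13.60 × 0.09549 = 1.299 eV.
λ = hc/ΔE = 1240 / 1.299 = 954.9 nm.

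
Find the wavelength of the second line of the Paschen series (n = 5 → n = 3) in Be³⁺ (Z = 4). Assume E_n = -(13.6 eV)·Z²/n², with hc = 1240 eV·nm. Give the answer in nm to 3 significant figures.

80.1 nm

The Paschen series terminates on n_f = 3; the second line has n_i = 3+2 = 5.
ΔE = 217.6 × (1/3² − 1/5²) = 15.47 eV.
λ = 1240 / 15.47 = 80.1 nm.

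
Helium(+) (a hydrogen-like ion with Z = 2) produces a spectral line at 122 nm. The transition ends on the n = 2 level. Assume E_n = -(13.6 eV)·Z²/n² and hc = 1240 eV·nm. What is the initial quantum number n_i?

The photon energy is ΔE = hc/λ = 1240 / 122 = 10.16 eV.
With Z = 2, ΔE = 54.40 × (1/n_f² − 1/n_i²), so 1/n_f² − 1/n_i² = 0.1868.
With n_f = 2: 1/n_i² = 1/4 − 0.1868 = 0.06316, so n_i ≈ 3.98.

n_i = 4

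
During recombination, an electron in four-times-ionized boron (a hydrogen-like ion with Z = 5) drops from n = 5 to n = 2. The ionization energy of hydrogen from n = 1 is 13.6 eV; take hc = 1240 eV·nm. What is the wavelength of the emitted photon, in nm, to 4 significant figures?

17.37 nm

For Z = 5 the level energies scale as Z², so the effective Rydberg energy is 13.6 × 25 = 340.0 eV.
ΔE = 340.0 × (1/2² − 1/5²) = 340.0 × 0.2100 = 71.40 eV.
λ = hc/ΔE = 1240 / 71.40 = 17.37 nm.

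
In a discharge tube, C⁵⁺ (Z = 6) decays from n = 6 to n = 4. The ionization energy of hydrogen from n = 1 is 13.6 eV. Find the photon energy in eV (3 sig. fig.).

17.0 eV

The Bohr energies scale as Z², so for Z = 6: E_n = −489.6/n² eV.
E_6 = −489.6/36 = −13.60 eV and E_4 = −489.6/16 = −30.60 eV.
The photon energy is |E_6 − E_4| = 17.0 eV.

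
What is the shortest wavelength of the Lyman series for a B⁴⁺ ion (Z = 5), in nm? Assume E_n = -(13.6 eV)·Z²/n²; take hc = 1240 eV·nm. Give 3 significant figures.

The Lyman series has lower level n_f = 1; the series limit corresponds to n_i → ∞.
ΔE_max = 13.6 × 25 / 1² = 340.0 eV.
λ_min = 1240 / 340.0 = 3.65 nm.

3.65 nm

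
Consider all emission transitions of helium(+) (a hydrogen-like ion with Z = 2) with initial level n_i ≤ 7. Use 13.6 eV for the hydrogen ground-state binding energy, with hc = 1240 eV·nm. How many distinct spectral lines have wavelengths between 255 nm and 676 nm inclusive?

Enumerate all n_i → n_f pairs with 1 ≤ n_f < n_i ≤ 7 and compute λ = 1240 / [13.6·4·(1/n_f² − 1/n_i²)].
Lines falling in [255, 676] nm: 6→3 (273.5 nm), 5→3 (320.5 nm), 4→3 (468.9 nm), 7→4 (541.5 nm), 6→4 (656.5 nm).

5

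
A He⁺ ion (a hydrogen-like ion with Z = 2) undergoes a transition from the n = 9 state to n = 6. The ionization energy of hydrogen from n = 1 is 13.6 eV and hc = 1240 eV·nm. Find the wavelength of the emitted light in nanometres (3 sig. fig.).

1480 nm

For Z = 2 the level energies scale as Z², so the effective Rydberg energy is 13.6 × 4 = 54.40 eV.
ΔE = 54.40 × (1/6² − 1/9²) = 54.40 × 0.01543 = 0.8395 eV.
λ = hc/ΔE = 1240 / 0.8395 = 1480 nm.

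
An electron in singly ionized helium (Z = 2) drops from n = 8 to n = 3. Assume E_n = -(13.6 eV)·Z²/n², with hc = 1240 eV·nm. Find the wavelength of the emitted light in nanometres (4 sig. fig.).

238.7 nm

For Z = 2 the level energies scale as Z², so the effective Rydberg energy is 13.6 × 4 = 54.40 eV.
ΔE = 54.40 × (1/3² − 1/8²) = 54.40 × 0.09549 = 5.194 eV.
λ = hc/ΔE = 1240 / 5.194 = 238.7 nm.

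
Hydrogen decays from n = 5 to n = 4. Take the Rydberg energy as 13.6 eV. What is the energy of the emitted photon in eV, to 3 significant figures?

E_5 = −13.60/25 = −0.5440 eV and E_4 = −13.60/16 = −0.8500 eV.
The photon energy is |E_5 − E_4| = 0.306 eV.

0.306 eV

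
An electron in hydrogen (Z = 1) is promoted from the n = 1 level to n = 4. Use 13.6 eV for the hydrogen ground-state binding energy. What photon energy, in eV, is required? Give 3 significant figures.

12.8 eV

E_4 = −13.60/16 = −0.8500 eV and E_1 = −13.60/1 = −13.60 eV.
The photon energy is |E_4 − E_1| = 12.8 eV.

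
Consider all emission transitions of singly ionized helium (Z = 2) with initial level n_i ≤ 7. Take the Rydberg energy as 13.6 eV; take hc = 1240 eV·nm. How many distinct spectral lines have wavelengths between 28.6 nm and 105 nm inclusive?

3

Enumerate all n_i → n_f pairs with 1 ≤ n_f < n_i ≤ 7 and compute λ = 1240 / [13.6·4·(1/n_f² − 1/n_i²)].
Lines falling in [28.6, 105] nm: 2→1 (30.39 nm), 7→2 (99.28 nm), 6→2 (102.6 nm).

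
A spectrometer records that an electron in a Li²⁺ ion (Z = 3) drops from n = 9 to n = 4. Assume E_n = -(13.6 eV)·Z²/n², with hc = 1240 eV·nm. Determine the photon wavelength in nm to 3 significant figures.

202 nm

For Z = 3 the level energies scale as Z², so the effective Rydberg energy is 13.6 × 9 = 122.4 eV.
ΔE = 122.4 × (1/4² − 1/9²) = 122.4 × 0.05015 = 6.139 eV.
λ = hc/ΔE = 1240 / 6.139 = 202 nm.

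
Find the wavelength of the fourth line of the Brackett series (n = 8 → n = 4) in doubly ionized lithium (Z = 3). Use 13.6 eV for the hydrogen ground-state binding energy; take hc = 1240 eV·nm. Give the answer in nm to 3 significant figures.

The Brackett series terminates on n_f = 4; the fourth line has n_i = 4+4 = 8.
ΔE = 122.4 × (1/4² − 1/8²) = 5.738 eV.
λ = 1240 / 5.738 = 216 nm.

216 nm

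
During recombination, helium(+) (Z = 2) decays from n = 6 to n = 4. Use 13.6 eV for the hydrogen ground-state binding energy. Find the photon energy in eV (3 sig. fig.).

1.89 eV

The Bohr energies scale as Z², so for Z = 2: E_n = −54.40/n² eV.
E_6 = −54.40/36 = −1.511 eV and E_4 = −54.40/16 = −3.400 eV.
The photon energy is |E_6 − E_4| = 1.89 eV.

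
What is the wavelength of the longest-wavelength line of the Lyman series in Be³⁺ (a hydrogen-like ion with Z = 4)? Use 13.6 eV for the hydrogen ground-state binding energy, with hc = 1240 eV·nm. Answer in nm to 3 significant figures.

7.60 nm

The Lyman series terminates on n_f = 1; the first line has n_i = 1+1 = 2.
ΔE = 217.6 × (1/1² − 1/2²) = 163.2 eV.
λ = 1240 / 163.2 = 7.60 nm.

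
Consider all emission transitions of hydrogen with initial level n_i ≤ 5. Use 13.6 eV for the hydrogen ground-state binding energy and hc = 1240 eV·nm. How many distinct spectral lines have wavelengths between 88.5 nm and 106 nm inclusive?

Enumerate all n_i → n_f pairs with 1 ≤ n_f < n_i ≤ 5 and compute λ = 1240 / [13.6·1·(1/n_f² − 1/n_i²)].
Lines falling in [88.5, 106] nm: 5→1 (94.98 nm), 4→1 (97.25 nm), 3→1 (102.6 nm).

3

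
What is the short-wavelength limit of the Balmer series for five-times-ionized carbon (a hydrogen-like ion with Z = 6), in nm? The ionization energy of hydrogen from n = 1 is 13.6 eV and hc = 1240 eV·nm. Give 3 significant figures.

The Balmer series has lower level n_f = 2; the series limit corresponds to n_i → ∞.
ΔE_max = 13.6 × 36 / 2² = 122.4 eV.
λ_min = 1240 / 122.4 = 10.1 nm.

10.1 nm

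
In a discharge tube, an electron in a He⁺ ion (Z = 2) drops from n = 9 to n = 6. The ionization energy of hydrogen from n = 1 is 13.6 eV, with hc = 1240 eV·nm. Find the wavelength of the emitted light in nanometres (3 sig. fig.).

1480 nm

For Z = 2 the level energies scale as Z², so the effective Rydberg energy is 13.6 × 4 = 54.40 eV.
ΔE = 54.40 × (1/6² − 1/9²) = 54.40 × 0.01543 = 0.8395 eV.
λ = hc/ΔE = 1240 / 0.8395 = 1480 nm.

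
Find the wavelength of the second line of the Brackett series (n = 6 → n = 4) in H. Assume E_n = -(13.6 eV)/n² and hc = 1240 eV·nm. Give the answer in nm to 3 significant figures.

2630 nm

The Brackett series terminates on n_f = 4; the second line has n_i = 4+2 = 6.
ΔE = 13.60 × (1/4² − 1/6²) = 0.4722 eV.
λ = 1240 / 0.4722 = 2630 nm.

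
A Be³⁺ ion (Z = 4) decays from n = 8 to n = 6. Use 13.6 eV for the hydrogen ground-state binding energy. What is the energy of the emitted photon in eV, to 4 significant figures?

The Bohr energies scale as Z², so for Z = 4: E_n = −217.6/n² eV.
E_8 = −217.6/64 = −3.400 eV and E_6 = −217.6/36 = −6.044 eV.
The photon energy is |E_8 − E_6| = 2.644 eV.

2.644 eV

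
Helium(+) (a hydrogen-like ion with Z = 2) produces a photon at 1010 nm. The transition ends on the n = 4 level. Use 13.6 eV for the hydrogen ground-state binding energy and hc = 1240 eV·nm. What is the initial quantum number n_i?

The photon energy is ΔE = hc/λ = 1240 / 1010 = 1.228 eV.
With Z = 2, ΔE = 54.40 × (1/n_f² − 1/n_i²), so 1/n_f² − 1/n_i² = 0.02257.
With n_f = 4: 1/n_i² = 1/16 − 0.02257 = 0.03993, so n_i ≈ 5.00.

n_i = 5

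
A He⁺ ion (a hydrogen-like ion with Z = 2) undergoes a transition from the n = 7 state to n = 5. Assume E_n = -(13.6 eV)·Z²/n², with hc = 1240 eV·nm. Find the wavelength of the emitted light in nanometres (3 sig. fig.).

For Z = 2 the level energies scale as Z², so the effective Rydberg energy is 13.6 × 4 = 54.40 eV.
ΔE = 54.40 × (1/5² − 1/7²) = 54.40 × 0.01959 = 1.066 eV.
λ = hc/ΔE = 1240 / 1.066 = 1160 nm.

1160 nm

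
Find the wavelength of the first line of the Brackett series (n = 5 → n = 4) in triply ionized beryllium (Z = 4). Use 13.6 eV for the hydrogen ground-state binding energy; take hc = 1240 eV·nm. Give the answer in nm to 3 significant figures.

253 nm

The Brackett series terminates on n_f = 4; the first line has n_i = 4+1 = 5.
ΔE = 217.6 × (1/4² − 1/5²) = 4.896 eV.
λ = 1240 / 4.896 = 253 nm.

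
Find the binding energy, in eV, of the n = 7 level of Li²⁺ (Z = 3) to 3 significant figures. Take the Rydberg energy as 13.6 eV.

E_n = −13.6 Z²/n² = −122.4/n² eV for Z = 3.
E_7 = −122.4/49 = −2.50 eV, so ionization (to E = 0) requires 2.50 eV.

2.50 eV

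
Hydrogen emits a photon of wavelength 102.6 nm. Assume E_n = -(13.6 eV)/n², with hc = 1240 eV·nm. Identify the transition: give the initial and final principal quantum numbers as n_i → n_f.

n_i = 3, n_f = 1

The photon energy is ΔE = hc/λ = 1240 / 102.6 = 12.09 eV.
With Z = 1, ΔE = 13.60 × (1/n_f² − 1/n_i²), so 1/n_f² − 1/n_i² = 0.8887.
Trying n_f = 1 gives 1/n_i² = 0.1113, i.e. n_i ≈ 3; this pair matches.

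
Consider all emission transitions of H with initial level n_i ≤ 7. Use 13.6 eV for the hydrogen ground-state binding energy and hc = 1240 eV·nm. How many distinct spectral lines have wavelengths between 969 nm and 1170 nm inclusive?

2

Enumerate all n_i → n_f pairs with 1 ≤ n_f < n_i ≤ 7 and compute λ = 1240 / [13.6·1·(1/n_f² − 1/n_i²)].
Lines falling in [969, 1170] nm: 7→3 (1005 nm), 6→3 (1094 nm).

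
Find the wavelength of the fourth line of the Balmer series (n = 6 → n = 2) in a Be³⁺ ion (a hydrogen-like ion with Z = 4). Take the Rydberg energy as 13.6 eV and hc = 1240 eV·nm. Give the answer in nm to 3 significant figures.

25.6 nm

The Balmer series terminates on n_f = 2; the fourth line has n_i = 2+4 = 6.
ΔE = 217.6 × (1/2² − 1/6²) = 48.36 eV.
λ = 1240 / 48.36 = 25.6 nm.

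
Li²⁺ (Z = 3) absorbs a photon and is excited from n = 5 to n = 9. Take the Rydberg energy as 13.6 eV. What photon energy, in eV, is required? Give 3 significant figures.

3.38 eV

The Bohr energies scale as Z², so for Z = 3: E_n = −122.4/n² eV.
E_9 = −122.4/81 = −1.511 eV and E_5 = −122.4/25 = −4.896 eV.
The photon energy is |E_9 − E_5| = 3.38 eV.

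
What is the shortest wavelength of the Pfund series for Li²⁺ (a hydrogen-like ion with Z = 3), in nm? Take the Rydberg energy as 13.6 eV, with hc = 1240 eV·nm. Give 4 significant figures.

253.3 nm

The Pfund series has lower level n_f = 5; the series limit corresponds to n_i → ∞.
ΔE_max = 13.6 × 9 / 5² = 4.896 eV.
λ_min = 1240 / 4.896 = 253.3 nm.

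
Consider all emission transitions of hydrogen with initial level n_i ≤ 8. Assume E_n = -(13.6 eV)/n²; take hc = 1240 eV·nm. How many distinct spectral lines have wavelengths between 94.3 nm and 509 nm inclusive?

Enumerate all n_i → n_f pairs with 1 ≤ n_f < n_i ≤ 8 and compute λ = 1240 / [13.6·1·(1/n_f² − 1/n_i²)].
Lines falling in [94.3, 509] nm: 5→1 (94.98 nm), 4→1 (97.25 nm), 3→1 (102.6 nm), 2→1 (121.6 nm), 8→2 (389.0 nm), 7→2 (397.1 nm), 6→2 (410.3 nm), 5→2 (434.2 nm), 4→2 (486.3 nm).

9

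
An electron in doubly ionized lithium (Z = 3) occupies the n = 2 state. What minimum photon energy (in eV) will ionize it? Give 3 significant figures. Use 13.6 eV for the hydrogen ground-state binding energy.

E_n = −13.6 Z²/n² = −122.4/n² eV for Z = 3.
E_2 = −122.4/4 = −30.6 eV, so ionization (to E = 0) requires 30.6 eV.

30.6 eV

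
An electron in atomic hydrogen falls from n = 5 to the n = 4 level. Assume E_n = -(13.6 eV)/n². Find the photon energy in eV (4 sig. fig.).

E_5 = −13.60/25 = −0.5440 eV and E_4 = −13.60/16 = −0.8500 eV.
The photon energy is |E_5 − E_4| = 0.3060 eV.

0.3060 eV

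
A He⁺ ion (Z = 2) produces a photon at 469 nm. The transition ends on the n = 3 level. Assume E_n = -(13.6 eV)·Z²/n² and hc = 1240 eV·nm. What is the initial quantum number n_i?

The photon energy is ΔE = hc/λ = 1240 / 469 = 2.644 eV.
With Z = 2, ΔE = 54.40 × (1/n_f² − 1/n_i²), so 1/n_f² − 1/n_i² = 0.04860.
With n_f = 3: 1/n_i² = 1/9 − 0.04860 = 0.06251, so n_i ≈ 4.00.

n_i = 4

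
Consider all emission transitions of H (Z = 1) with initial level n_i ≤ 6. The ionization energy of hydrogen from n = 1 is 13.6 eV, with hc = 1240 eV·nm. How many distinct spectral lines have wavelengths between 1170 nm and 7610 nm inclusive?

5

Enumerate all n_i → n_f pairs with 1 ≤ n_f < n_i ≤ 6 and compute λ = 1240 / [13.6·1·(1/n_f² − 1/n_i²)].
Lines falling in [1170, 7610] nm: 5→3 (1282 nm), 4→3 (1876 nm), 6→4 (2626 nm), 5→4 (4052 nm), 6→5 (7460 nm).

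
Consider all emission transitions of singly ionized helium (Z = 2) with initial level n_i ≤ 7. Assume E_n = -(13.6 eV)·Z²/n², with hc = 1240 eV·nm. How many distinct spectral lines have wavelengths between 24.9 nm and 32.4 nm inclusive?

2

Enumerate all n_i → n_f pairs with 1 ≤ n_f < n_i ≤ 7 and compute λ = 1240 / [13.6·4·(1/n_f² − 1/n_i²)].
Lines falling in [24.9, 32.4] nm: 3→1 (25.64 nm), 2→1 (30.39 nm).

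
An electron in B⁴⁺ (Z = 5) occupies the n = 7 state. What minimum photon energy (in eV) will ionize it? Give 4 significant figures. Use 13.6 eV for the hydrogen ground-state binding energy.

E_n = −13.6 Z²/n² = −340.0/n² eV for Z = 5.
E_7 = −340.0/49 = −6.939 eV, so ionization (to E = 0) requires 6.939 eV.

6.939 eV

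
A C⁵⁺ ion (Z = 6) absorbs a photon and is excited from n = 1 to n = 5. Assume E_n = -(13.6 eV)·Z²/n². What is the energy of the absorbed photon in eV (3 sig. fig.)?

The Bohr energies scale as Z², so for Z = 6: E_n = −489.6/n² eV.
E_5 = −489.6/25 = −19.58 eV and E_1 = −489.6/1 = −489.6 eV.
The photon energy is |E_5 − E_1| = 470 eV.

470 eV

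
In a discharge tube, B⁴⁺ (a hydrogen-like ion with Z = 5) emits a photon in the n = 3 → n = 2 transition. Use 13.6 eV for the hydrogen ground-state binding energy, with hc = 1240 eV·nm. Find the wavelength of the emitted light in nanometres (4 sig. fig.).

For Z = 5 the level energies scale as Z², so the effective Rydberg energy is 13.6 × 25 = 340.0 eV.
ΔE = 340.0 × (1/2² − 1/3²) = 340.0 × 0.1389 = 47.22 eV.
λ = hc/ΔE = 1240 / 47.22 = 26.26 nm.

26.26 nm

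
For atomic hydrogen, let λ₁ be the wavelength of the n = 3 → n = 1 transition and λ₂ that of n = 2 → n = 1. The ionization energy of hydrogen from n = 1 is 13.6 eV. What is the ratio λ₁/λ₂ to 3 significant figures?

λ ∝ 1/ΔE ∝ 1/(1/n_f² − 1/n_i²), and the Z² and hc factors cancel in the ratio.
λ₁/λ₂ = (1/1² − 1/2²)/(1/1² − 1/3²) = 0.7500/0.8889 = 0.844.

0.844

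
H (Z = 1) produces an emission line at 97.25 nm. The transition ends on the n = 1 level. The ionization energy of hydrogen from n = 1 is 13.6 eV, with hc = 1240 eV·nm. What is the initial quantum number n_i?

The photon energy is ΔE = hc/λ = 1240 / 97.25 = 12.75 eV.
With Z = 1, ΔE = 13.60 × (1/n_f² − 1/n_i²), so 1/n_f² − 1/n_i² = 0.9375.
With n_f = 1: 1/n_i² = 1/1 − 0.9375 = 0.06245, so n_i ≈ 4.00.

n_i = 4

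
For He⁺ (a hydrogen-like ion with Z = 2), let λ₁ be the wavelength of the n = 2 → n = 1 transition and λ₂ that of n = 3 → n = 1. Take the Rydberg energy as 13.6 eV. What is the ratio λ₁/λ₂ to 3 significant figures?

λ ∝ 1/ΔE ∝ 1/(1/n_f² − 1/n_i²), and the Z² and hc factors cancel in the ratio.
λ₁/λ₂ = (1/1² − 1/3²)/(1/1² − 1/2²) = 0.8889/0.7500 = 1.19.

1.19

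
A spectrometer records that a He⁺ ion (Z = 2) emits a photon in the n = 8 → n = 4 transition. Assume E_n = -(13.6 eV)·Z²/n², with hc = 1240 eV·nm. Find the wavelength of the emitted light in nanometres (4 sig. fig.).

For Z = 2 the level energies scale as Z², so the effective Rydberg energy is 13.6 × 4 = 54.40 eV.
ΔE = 54.40 × (1/4² − 1/8²) = 54.40 × 0.04688 = 2.550 eV.
λ = hc/ΔE = 1240 / 2.550 = 486.3 nm.

486.3 nm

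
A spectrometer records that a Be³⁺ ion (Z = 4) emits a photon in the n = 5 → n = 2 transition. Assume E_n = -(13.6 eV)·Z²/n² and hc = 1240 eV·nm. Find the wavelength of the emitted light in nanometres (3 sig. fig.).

For Z = 4 the level energies scale as Z², so the effective Rydberg energy is 13.6 × 16 = 217.6 eV.
ΔE = 217.6 × (1/2² − 1/5²) = 217.6 × 0.2100 = 45.70 eV.
λ = hc/ΔE = 1240 / 45.70 = 27.1 nm.

27.1 nm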